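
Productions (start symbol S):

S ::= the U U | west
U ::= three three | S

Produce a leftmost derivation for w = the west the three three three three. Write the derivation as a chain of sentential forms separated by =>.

S => the U U => the S U => the west U => the west S => the west the U U => the west the three three U => the west the three three three three

S => the U U   [S ::= the U U]
the U U => the S U   [U ::= S]
the S U => the west U   [S ::= west]
the west U => the west S   [U ::= S]
the west S => the west the U U   [S ::= the U U]
the west the U U => the west the three three U   [U ::= three three]
the west the three three U => the west the three three three three   [U ::= three three]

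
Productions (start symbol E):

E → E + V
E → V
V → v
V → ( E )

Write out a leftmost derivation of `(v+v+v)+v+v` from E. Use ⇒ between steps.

E ⇒ E+V ⇒ E+V+V ⇒ V+V+V ⇒ (E)+V+V ⇒ (E+V)+V+V ⇒ (E+V+V)+V+V ⇒ (V+V+V)+V+V ⇒ (v+V+V)+V+V ⇒ (v+v+V)+V+V ⇒ (v+v+v)+V+V ⇒ (v+v+v)+v+V ⇒ (v+v+v)+v+v

E ⇒ E+V   [E → E + V]
E+V ⇒ E+V+V   [E → E + V]
E+V+V ⇒ V+V+V   [E → V]
V+V+V ⇒ (E)+V+V   [V → ( E )]
(E)+V+V ⇒ (E+V)+V+V   [E → E + V]
(E+V)+V+V ⇒ (E+V+V)+V+V   [E → E + V]
(E+V+V)+V+V ⇒ (V+V+V)+V+V   [E → V]
(V+V+V)+V+V ⇒ (v+V+V)+V+V   [V → v]
(v+V+V)+V+V ⇒ (v+v+V)+V+V   [V → v]
(v+v+V)+V+V ⇒ (v+v+v)+V+V   [V → v]
(v+v+v)+V+V ⇒ (v+v+v)+v+V   [V → v]
(v+v+v)+v+V ⇒ (v+v+v)+v+v   [V → v]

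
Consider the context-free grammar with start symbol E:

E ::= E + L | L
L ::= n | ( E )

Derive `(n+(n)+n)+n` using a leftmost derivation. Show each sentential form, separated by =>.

E => E+L => L+L => (E)+L => (E+L)+L => (E+L+L)+L => (L+L+L)+L => (n+L+L)+L => (n+(E)+L)+L => (n+(L)+L)+L => (n+(n)+L)+L => (n+(n)+n)+L => (n+(n)+n)+n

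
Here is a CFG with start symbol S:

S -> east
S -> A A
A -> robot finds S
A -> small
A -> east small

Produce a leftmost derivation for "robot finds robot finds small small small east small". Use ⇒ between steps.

S ⇒ A A   [S -> A A]
A A ⇒ robot finds S A   [A -> robot finds S]
robot finds S A ⇒ robot finds A A A   [S -> A A]
robot finds A A A ⇒ robot finds robot finds S A A   [A -> robot finds S]
robot finds robot finds S A A ⇒ robot finds robot finds A A A A   [S -> A A]
robot finds robot finds A A A A ⇒ robot finds robot finds small A A A   [A -> small]
robot finds robot finds small A A A ⇒ robot finds robot finds small small A A   [A -> small]
robot finds robot finds small small A A ⇒ robot finds robot finds small small small A   [A -> small]
robot finds robot finds small small small A ⇒ robot finds robot finds small small small east small   [A -> east small]

S ⇒ A A ⇒ robot finds S A ⇒ robot finds A A A ⇒ robot finds robot finds S A A ⇒ robot finds robot finds A A A A ⇒ robot finds robot finds small A A A ⇒ robot finds robot finds small small A A ⇒ robot finds robot finds small small small A ⇒ robot finds robot finds small small small east small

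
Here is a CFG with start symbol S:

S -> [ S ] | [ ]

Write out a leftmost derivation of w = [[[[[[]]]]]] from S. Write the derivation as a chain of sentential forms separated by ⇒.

S ⇒ [S]   [S -> [ S ]]
[S] ⇒ [[S]]   [S -> [ S ]]
[[S]] ⇒ [[[S]]]   [S -> [ S ]]
[[[S]]] ⇒ [[[[S]]]]   [S -> [ S ]]
[[[[S]]]] ⇒ [[[[[S]]]]]   [S -> [ S ]]
[[[[[S]]]]] ⇒ [[[[[[]]]]]]   [S -> [ ]]

S⇒[S]⇒[[S]]⇒[[[S]]]⇒[[[[S]]]]⇒[[[[[S]]]]]⇒[[[[[[]]]]]]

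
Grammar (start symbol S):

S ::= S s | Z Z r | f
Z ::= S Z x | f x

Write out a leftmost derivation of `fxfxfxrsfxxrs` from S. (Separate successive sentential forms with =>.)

S=>Ss=>ZZrs=>fxZrs=>fxSZxrs=>fxSsZxrs=>fxZZrsZxrs=>fxfxZrsZxrs=>fxfxfxrsZxrs=>fxfxfxrsfxxrs

S => Ss   [S ::= S s]
Ss => ZZrs   [S ::= Z Z r]
ZZrs => fxZrs   [Z ::= f x]
fxZrs => fxSZxrs   [Z ::= S Z x]
fxSZxrs => fxSsZxrs   [S ::= S s]
fxSsZxrs => fxZZrsZxrs   [S ::= Z Z r]
fxZZrsZxrs => fxfxZrsZxrs   [Z ::= f x]
fxfxZrsZxrs => fxfxfxrsZxrs   [Z ::= f x]
fxfxfxrsZxrs => fxfxfxrsfxxrs   [Z ::= f x]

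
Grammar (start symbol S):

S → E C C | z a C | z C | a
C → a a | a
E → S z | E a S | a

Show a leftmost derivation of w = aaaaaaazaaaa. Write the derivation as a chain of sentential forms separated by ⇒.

S ⇒ ECC   [S → E C C]
ECC ⇒ EaSCC   [E → E a S]
EaSCC ⇒ SzaSCC   [E → S z]
SzaSCC ⇒ ECCzaSCC   [S → E C C]
ECCzaSCC ⇒ EaSCCzaSCC   [E → E a S]
EaSCCzaSCC ⇒ aaSCCzaSCC   [E → a]
aaSCCzaSCC ⇒ aaaCCzaSCC   [S → a]
aaaCCzaSCC ⇒ aaaaaCzaSCC   [C → a a]
aaaaaCzaSCC ⇒ aaaaaaazaSCC   [C → a a]
aaaaaaazaSCC ⇒ aaaaaaazaaCC   [S → a]
aaaaaaazaaCC ⇒ aaaaaaazaaaC   [C → a]
aaaaaaazaaaC ⇒ aaaaaaazaaaa   [C → a]

S ⇒ ECC ⇒ EaSCC ⇒ SzaSCC ⇒ ECCzaSCC ⇒ EaSCCzaSCC ⇒ aaSCCzaSCC ⇒ aaaCCzaSCC ⇒ aaaaaCzaSCC ⇒ aaaaaaazaSCC ⇒ aaaaaaazaaCC ⇒ aaaaaaazaaaC ⇒ aaaaaaazaaaa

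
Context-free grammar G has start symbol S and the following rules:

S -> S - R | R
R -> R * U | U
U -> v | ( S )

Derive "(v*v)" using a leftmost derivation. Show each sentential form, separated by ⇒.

S ⇒ R ⇒ U ⇒ (S) ⇒ (R) ⇒ (R*U) ⇒ (U*U) ⇒ (v*U) ⇒ (v*v)

S ⇒ R   [S -> R]
R ⇒ U   [R -> U]
U ⇒ (S)   [U -> ( S )]
(S) ⇒ (R)   [S -> R]
(R) ⇒ (R*U)   [R -> R * U]
(R*U) ⇒ (U*U)   [R -> U]
(U*U) ⇒ (v*U)   [U -> v]
(v*U) ⇒ (v*v)   [U -> v]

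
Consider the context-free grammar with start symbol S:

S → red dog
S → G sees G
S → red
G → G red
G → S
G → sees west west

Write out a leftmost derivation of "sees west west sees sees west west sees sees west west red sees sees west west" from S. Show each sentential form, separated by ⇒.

S ⇒ G sees G   [S → G sees G]
G sees G ⇒ G red sees G   [G → G red]
G red sees G ⇒ S red sees G   [G → S]
S red sees G ⇒ G sees G red sees G   [S → G sees G]
G sees G red sees G ⇒ sees west west sees G red sees G   [G → sees west west]
sees west west sees G red sees G ⇒ sees west west sees S red sees G   [G → S]
sees west west sees S red sees G ⇒ sees west west sees G sees G red sees G   [S → G sees G]
sees west west sees G sees G red sees G ⇒ sees west west sees sees west west sees G red sees G   [G → sees west west]
sees west west sees sees west west sees G red sees G ⇒ sees west west sees sees west west sees sees west west red sees G   [G → sees west west]
sees west west sees sees west west sees sees west west red sees G ⇒ sees west west sees sees west west sees sees west west red sees sees west west   [G → sees west west]

S ⇒ G sees G ⇒ G red sees G ⇒ S red sees G ⇒ G sees G red sees G ⇒ sees west west sees G red sees G ⇒ sees west west sees S red sees G ⇒ sees west west sees G sees G red sees G ⇒ sees west west sees sees west west sees G red sees G ⇒ sees west west sees sees west west sees sees west west red sees G ⇒ sees west west sees sees west west sees sees west west red sees sees west west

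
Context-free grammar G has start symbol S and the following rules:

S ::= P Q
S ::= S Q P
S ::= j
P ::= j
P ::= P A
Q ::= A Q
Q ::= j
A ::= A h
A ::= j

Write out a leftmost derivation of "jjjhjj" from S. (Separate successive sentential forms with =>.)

S => PQ => PAQ => PAAQ => PAAAQ => jAAAQ => jjAAQ => jjAhAQ => jjjhAQ => jjjhjQ => jjjhjj

S => PQ   [S ::= P Q]
PQ => PAQ   [P ::= P A]
PAQ => PAAQ   [P ::= P A]
PAAQ => PAAAQ   [P ::= P A]
PAAAQ => jAAAQ   [P ::= j]
jAAAQ => jjAAQ   [A ::= j]
jjAAQ => jjAhAQ   [A ::= A h]
jjAhAQ => jjjhAQ   [A ::= j]
jjjhAQ => jjjhjQ   [A ::= j]
jjjhjQ => jjjhjj   [Q ::= j]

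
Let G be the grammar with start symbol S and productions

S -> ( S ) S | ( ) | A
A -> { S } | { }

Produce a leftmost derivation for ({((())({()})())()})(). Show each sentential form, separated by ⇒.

S ⇒ (S)S ⇒ (A)S ⇒ ({S})S ⇒ ({(S)S})S ⇒ ({((S)S)S})S ⇒ ({((())S)S})S ⇒ ({((())(S)S)S})S ⇒ ({((())(A)S)S})S ⇒ ({((())({S})S)S})S ⇒ ({((())({()})S)S})S ⇒ ({((())({()})())S})S ⇒ ({((())({()})())()})S ⇒ ({((())({()})())()})()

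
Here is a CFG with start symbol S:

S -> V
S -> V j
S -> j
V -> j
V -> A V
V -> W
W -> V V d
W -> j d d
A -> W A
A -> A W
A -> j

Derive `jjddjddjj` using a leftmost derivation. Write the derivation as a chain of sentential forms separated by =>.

S => Vj   [S -> V j]
Vj => AVj   [V -> A V]
AVj => AWVj   [A -> A W]
AWVj => AWWVj   [A -> A W]
AWWVj => jWWVj   [A -> j]
jWWVj => jjddWVj   [W -> j d d]
jjddWVj => jjddjddVj   [W -> j d d]
jjddjddVj => jjddjddjj   [V -> j]

S=>Vj=>AVj=>AWVj=>AWWVj=>jWWVj=>jjddWVj=>jjddjddVj=>jjddjddjj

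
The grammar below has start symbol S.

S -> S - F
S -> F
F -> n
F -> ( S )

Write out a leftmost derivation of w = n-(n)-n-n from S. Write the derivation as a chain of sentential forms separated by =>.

S => S-F   [S -> S - F]
S-F => S-F-F   [S -> S - F]
S-F-F => S-F-F-F   [S -> S - F]
S-F-F-F => F-F-F-F   [S -> F]
F-F-F-F => n-F-F-F   [F -> n]
n-F-F-F => n-(S)-F-F   [F -> ( S )]
n-(S)-F-F => n-(F)-F-F   [S -> F]
n-(F)-F-F => n-(n)-F-F   [F -> n]
n-(n)-F-F => n-(n)-n-F   [F -> n]
n-(n)-n-F => n-(n)-n-n   [F -> n]

S => S-F => S-F-F => S-F-F-F => F-F-F-F => n-F-F-F => n-(S)-F-F => n-(F)-F-F => n-(n)-F-F => n-(n)-n-F => n-(n)-n-n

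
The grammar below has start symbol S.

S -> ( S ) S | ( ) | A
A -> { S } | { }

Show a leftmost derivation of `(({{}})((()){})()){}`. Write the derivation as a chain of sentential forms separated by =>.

S => (S)S   [S -> ( S ) S]
(S)S => ((S)S)S   [S -> ( S ) S]
((S)S)S => ((A)S)S   [S -> A]
((A)S)S => (({S})S)S   [A -> { S }]
(({S})S)S => (({A})S)S   [S -> A]
(({A})S)S => (({{}})S)S   [A -> { }]
(({{}})S)S => (({{}})(S)S)S   [S -> ( S ) S]
(({{}})(S)S)S => (({{}})((S)S)S)S   [S -> ( S ) S]
(({{}})((S)S)S)S => (({{}})((())S)S)S   [S -> ( )]
(({{}})((())S)S)S => (({{}})((())A)S)S   [S -> A]
(({{}})((())A)S)S => (({{}})((()){})S)S   [A -> { }]
(({{}})((()){})S)S => (({{}})((()){})())S   [S -> ( )]
(({{}})((()){})())S => (({{}})((()){})())A   [S -> A]
(({{}})((()){})())A => (({{}})((()){})()){}   [A -> { }]

S => (S)S => ((S)S)S => ((A)S)S => (({S})S)S => (({A})S)S => (({{}})S)S => (({{}})(S)S)S => (({{}})((S)S)S)S => (({{}})((())S)S)S => (({{}})((())A)S)S => (({{}})((()){})S)S => (({{}})((()){})())S => (({{}})((()){})())A => (({{}})((()){})()){}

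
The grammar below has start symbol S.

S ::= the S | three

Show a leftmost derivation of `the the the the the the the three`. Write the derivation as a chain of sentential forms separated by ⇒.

S ⇒ the S ⇒ the the S ⇒ the the the S ⇒ the the the the S ⇒ the the the the the S ⇒ the the the the the the S ⇒ the the the the the the the S ⇒ the the the the the the the three

S ⇒ the S   [S ::= the S]
the S ⇒ the the S   [S ::= the S]
the the S ⇒ the the the S   [S ::= the S]
the the the S ⇒ the the the the S   [S ::= the S]
the the the the S ⇒ the the the the the S   [S ::= the S]
the the the the the S ⇒ the the the the the the S   [S ::= the S]
the the the the the the S ⇒ the the the the the the the S   [S ::= the S]
the the the the the the the S ⇒ the the the the the the the three   [S ::= three]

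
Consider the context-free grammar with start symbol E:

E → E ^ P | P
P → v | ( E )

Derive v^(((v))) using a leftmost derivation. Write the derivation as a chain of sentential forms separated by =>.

E => E^P   [E → E ^ P]
E^P => P^P   [E → P]
P^P => v^P   [P → v]
v^P => v^(E)   [P → ( E )]
v^(E) => v^(P)   [E → P]
v^(P) => v^((E))   [P → ( E )]
v^((E)) => v^((P))   [E → P]
v^((P)) => v^(((E)))   [P → ( E )]
v^(((E))) => v^(((P)))   [E → P]
v^(((P))) => v^(((v)))   [P → v]

E => E^P => P^P => v^P => v^(E) => v^(P) => v^((E)) => v^((P)) => v^(((E))) => v^(((P))) => v^(((v)))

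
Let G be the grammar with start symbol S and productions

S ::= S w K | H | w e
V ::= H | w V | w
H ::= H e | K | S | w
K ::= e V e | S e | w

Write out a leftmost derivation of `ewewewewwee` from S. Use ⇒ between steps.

S ⇒ H ⇒ K ⇒ eVe ⇒ eHe ⇒ eHee ⇒ eSee ⇒ eSwKee ⇒ eSwKwKee ⇒ eHwKwKee ⇒ eHewKwKee ⇒ ewewKwKee ⇒ eweweVewKee ⇒ ewewewewKee ⇒ ewewewewwee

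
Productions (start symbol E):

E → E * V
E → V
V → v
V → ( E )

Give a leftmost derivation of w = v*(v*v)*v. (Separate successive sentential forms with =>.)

E => E*V => E*V*V => V*V*V => v*V*V => v*(E)*V => v*(E*V)*V => v*(V*V)*V => v*(v*V)*V => v*(v*v)*V => v*(v*v)*v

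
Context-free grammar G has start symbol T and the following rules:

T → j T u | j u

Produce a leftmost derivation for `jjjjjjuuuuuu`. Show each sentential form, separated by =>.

T => jTu => jjTuu => jjjTuuu => jjjjTuuuu => jjjjjTuuuuu => jjjjjjuuuuuu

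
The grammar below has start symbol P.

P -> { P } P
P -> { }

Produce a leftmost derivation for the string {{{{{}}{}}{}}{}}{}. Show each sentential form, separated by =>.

P => {P}P => {{P}P}P => {{{P}P}P}P => {{{{P}P}P}P}P => {{{{{}}P}P}P}P => {{{{{}}{}}P}P}P => {{{{{}}{}}{}}P}P => {{{{{}}{}}{}}{}}P => {{{{{}}{}}{}}{}}{}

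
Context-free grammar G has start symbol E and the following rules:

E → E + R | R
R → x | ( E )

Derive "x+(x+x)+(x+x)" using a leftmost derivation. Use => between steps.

E => E+R   [E → E + R]
E+R => E+R+R   [E → E + R]
E+R+R => R+R+R   [E → R]
R+R+R => x+R+R   [R → x]
x+R+R => x+(E)+R   [R → ( E )]
x+(E)+R => x+(E+R)+R   [E → E + R]
x+(E+R)+R => x+(R+R)+R   [E → R]
x+(R+R)+R => x+(x+R)+R   [R → x]
x+(x+R)+R => x+(x+x)+R   [R → x]
x+(x+x)+R => x+(x+x)+(E)   [R → ( E )]
x+(x+x)+(E) => x+(x+x)+(E+R)   [E → E + R]
x+(x+x)+(E+R) => x+(x+x)+(R+R)   [E → R]
x+(x+x)+(R+R) => x+(x+x)+(x+R)   [R → x]
x+(x+x)+(x+R) => x+(x+x)+(x+x)   [R → x]

E => E+R => E+R+R => R+R+R => x+R+R => x+(E)+R => x+(E+R)+R => x+(R+R)+R => x+(x+R)+R => x+(x+x)+R => x+(x+x)+(E) => x+(x+x)+(E+R) => x+(x+x)+(R+R) => x+(x+x)+(x+R) => x+(x+x)+(x+x)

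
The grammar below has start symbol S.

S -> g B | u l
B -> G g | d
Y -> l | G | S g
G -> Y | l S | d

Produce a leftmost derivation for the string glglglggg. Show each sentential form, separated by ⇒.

S ⇒ gB   [S -> g B]
gB ⇒ gGg   [B -> G g]
gGg ⇒ glSg   [G -> l S]
glSg ⇒ glgBg   [S -> g B]
glgBg ⇒ glgGgg   [B -> G g]
glgGgg ⇒ glglSgg   [G -> l S]
glglSgg ⇒ glglgBgg   [S -> g B]
glglgBgg ⇒ glglgGggg   [B -> G g]
glglgGggg ⇒ glglgYggg   [G -> Y]
glglgYggg ⇒ glglglggg   [Y -> l]

S ⇒ gB ⇒ gGg ⇒ glSg ⇒ glgBg ⇒ glgGgg ⇒ glglSgg ⇒ glglgBgg ⇒ glglgGggg ⇒ glglgYggg ⇒ glglglggg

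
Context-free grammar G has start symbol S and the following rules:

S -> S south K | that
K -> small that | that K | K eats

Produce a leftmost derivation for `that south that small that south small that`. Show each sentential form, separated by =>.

S => S south K => S south K south K => that south K south K => that south that K south K => that south that small that south K => that south that small that south small that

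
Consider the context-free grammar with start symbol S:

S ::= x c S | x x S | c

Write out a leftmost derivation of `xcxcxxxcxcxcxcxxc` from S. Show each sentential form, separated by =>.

S => xcS => xcxcS => xcxcxxS => xcxcxxxcS => xcxcxxxcxcS => xcxcxxxcxcxcS => xcxcxxxcxcxcxcS => xcxcxxxcxcxcxcxxS => xcxcxxxcxcxcxcxxc

S => xcS   [S ::= x c S]
xcS => xcxcS   [S ::= x c S]
xcxcS => xcxcxxS   [S ::= x x S]
xcxcxxS => xcxcxxxcS   [S ::= x c S]
xcxcxxxcS => xcxcxxxcxcS   [S ::= x c S]
xcxcxxxcxcS => xcxcxxxcxcxcS   [S ::= x c S]
xcxcxxxcxcxcS => xcxcxxxcxcxcxcS   [S ::= x c S]
xcxcxxxcxcxcxcS => xcxcxxxcxcxcxcxxS   [S ::= x x S]
xcxcxxxcxcxcxcxxS => xcxcxxxcxcxcxcxxc   [S ::= c]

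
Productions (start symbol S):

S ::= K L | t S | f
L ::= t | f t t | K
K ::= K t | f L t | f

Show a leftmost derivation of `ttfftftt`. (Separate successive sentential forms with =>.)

S=>tS=>ttS=>ttKL=>ttfLtL=>ttfKtL=>ttfftL=>ttfftftt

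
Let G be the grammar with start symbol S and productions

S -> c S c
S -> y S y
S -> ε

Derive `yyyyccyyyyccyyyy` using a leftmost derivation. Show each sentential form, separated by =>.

S => ySy   [S -> y S y]
ySy => yySyy   [S -> y S y]
yySyy => yyySyyy   [S -> y S y]
yyySyyy => yyyySyyyy   [S -> y S y]
yyyySyyyy => yyyycScyyyy   [S -> c S c]
yyyycScyyyy => yyyyccSccyyyy   [S -> c S c]
yyyyccSccyyyy => yyyyccySyccyyyy   [S -> y S y]
yyyyccySyccyyyy => yyyyccyySyyccyyyy   [S -> y S y]
yyyyccyySyyccyyyy => yyyyccyyyyccyyyy   [S -> ε]

S=>ySy=>yySyy=>yyySyyy=>yyyySyyyy=>yyyycScyyyy=>yyyyccSccyyyy=>yyyyccySyccyyyy=>yyyyccyySyyccyyyy=>yyyyccyyyyccyyyy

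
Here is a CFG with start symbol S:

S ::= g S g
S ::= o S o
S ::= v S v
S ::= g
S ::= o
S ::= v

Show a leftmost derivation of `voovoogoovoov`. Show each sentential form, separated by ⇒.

S ⇒ vSv ⇒ voSov ⇒ vooSoov ⇒ voovSvoov ⇒ voovoSovoov ⇒ voovooSoovoov ⇒ voovoogoovoov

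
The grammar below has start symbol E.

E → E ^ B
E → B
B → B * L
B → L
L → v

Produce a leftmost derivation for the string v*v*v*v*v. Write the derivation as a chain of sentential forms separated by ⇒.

E ⇒ B ⇒ B*L ⇒ B*L*L ⇒ B*L*L*L ⇒ B*L*L*L*L ⇒ L*L*L*L*L ⇒ v*L*L*L*L ⇒ v*v*L*L*L ⇒ v*v*v*L*L ⇒ v*v*v*v*L ⇒ v*v*v*v*v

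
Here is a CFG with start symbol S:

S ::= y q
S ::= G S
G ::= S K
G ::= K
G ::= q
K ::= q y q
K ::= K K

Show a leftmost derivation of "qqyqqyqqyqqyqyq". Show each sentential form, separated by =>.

S => GS   [S ::= G S]
GS => qS   [G ::= q]
qS => qGS   [S ::= G S]
qGS => qKS   [G ::= K]
qKS => qKKS   [K ::= K K]
qKKS => qKKKS   [K ::= K K]
qKKKS => qKKKKS   [K ::= K K]
qKKKKS => qqyqKKKS   [K ::= q y q]
qqyqKKKS => qqyqqyqKKS   [K ::= q y q]
qqyqqyqKKS => qqyqqyqqyqKS   [K ::= q y q]
qqyqqyqqyqKS => qqyqqyqqyqqyqS   [K ::= q y q]
qqyqqyqqyqqyqS => qqyqqyqqyqqyqyq   [S ::= y q]

S=>GS=>qS=>qGS=>qKS=>qKKS=>qKKKS=>qKKKKS=>qqyqKKKS=>qqyqqyqKKS=>qqyqqyqqyqKS=>qqyqqyqqyqqyqS=>qqyqqyqqyqqyqyq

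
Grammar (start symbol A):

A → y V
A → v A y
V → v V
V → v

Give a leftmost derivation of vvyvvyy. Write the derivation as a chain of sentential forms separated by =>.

A => vAy   [A → v A y]
vAy => vvAyy   [A → v A y]
vvAyy => vvyVyy   [A → y V]
vvyVyy => vvyvVyy   [V → v V]
vvyvVyy => vvyvvyy   [V → v]

A => vAy => vvAyy => vvyVyy => vvyvVyy => vvyvvyy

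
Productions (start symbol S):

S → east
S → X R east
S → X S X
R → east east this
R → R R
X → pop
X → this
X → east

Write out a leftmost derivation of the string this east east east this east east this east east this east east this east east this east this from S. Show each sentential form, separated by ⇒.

S ⇒ X S X   [S → X S X]
X S X ⇒ this S X   [X → this]
this S X ⇒ this X R east X   [S → X R east]
this X R east X ⇒ this east R east X   [X → east]
this east R east X ⇒ this east R R east X   [R → R R]
this east R R east X ⇒ this east R R R east X   [R → R R]
this east R R R east X ⇒ this east R R R R east X   [R → R R]
this east R R R R east X ⇒ this east east east this R R R east X   [R → east east this]
this east east east this R R R east X ⇒ this east east east this R R R R east X   [R → R R]
this east east east this R R R R east X ⇒ this east east east this east east this R R R east X   [R → east east this]
this east east east this east east this R R R east X ⇒ this east east east this east east this east east this R R east X   [R → east east this]
this east east east this east east this east east this R R east X ⇒ this east east east this east east this east east this east east this R east X   [R → east east this]
this east east east this east east this east east this east east this R east X ⇒ this east east east this east east this east east this east east this east east this east X   [R → east east this]
this east east east this east east this east east this east east this east east this east X ⇒ this east east east this east east this east east this east east this east east this east this   [X → this]

S ⇒ X S X ⇒ this S X ⇒ this X R east X ⇒ this east R east X ⇒ this east R R east X ⇒ this east R R R east X ⇒ this east R R R R east X ⇒ this east east east this R R R east X ⇒ this east east east this R R R R east X ⇒ this east east east this east east this R R R east X ⇒ this east east east this east east this east east this R R east X ⇒ this east east east this east east this east east this east east this R east X ⇒ this east east east this east east this east east this east east this east east this east X ⇒ this east east east this east east this east east this east east this east east this east this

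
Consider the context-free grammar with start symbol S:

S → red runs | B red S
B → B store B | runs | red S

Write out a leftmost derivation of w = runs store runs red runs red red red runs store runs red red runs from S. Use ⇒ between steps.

S ⇒ B red S ⇒ B store B red S ⇒ runs store B red S ⇒ runs store runs red S ⇒ runs store runs red B red S ⇒ runs store runs red runs red S ⇒ runs store runs red runs red B red S ⇒ runs store runs red runs red B store B red S ⇒ runs store runs red runs red red S store B red S ⇒ runs store runs red runs red red red runs store B red S ⇒ runs store runs red runs red red red runs store runs red S ⇒ runs store runs red runs red red red runs store runs red red runs

S ⇒ B red S   [S → B red S]
B red S ⇒ B store B red S   [B → B store B]
B store B red S ⇒ runs store B red S   [B → runs]
runs store B red S ⇒ runs store runs red S   [B → runs]
runs store runs red S ⇒ runs store runs red B red S   [S → B red S]
runs store runs red B red S ⇒ runs store runs red runs red S   [B → runs]
runs store runs red runs red S ⇒ runs store runs red runs red B red S   [S → B red S]
runs store runs red runs red B red S ⇒ runs store runs red runs red B store B red S   [B → B store B]
runs store runs red runs red B store B red S ⇒ runs store runs red runs red red S store B red S   [B → red S]
runs store runs red runs red red S store B red S ⇒ runs store runs red runs red red red runs store B red S   [S → red runs]
runs store runs red runs red red red runs store B red S ⇒ runs store runs red runs red red red runs store runs red S   [B → runs]
runs store runs red runs red red red runs store runs red S ⇒ runs store runs red runs red red red runs store runs red red runs   [S → red runs]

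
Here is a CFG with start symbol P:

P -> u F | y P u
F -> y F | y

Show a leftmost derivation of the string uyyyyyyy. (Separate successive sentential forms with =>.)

P => uF => uyF => uyyF => uyyyF => uyyyyF => uyyyyyF => uyyyyyyF => uyyyyyyy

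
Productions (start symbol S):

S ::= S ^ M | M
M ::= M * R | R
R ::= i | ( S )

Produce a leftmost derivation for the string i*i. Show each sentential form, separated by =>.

S => M   [S ::= M]
M => M*R   [M ::= M * R]
M*R => R*R   [M ::= R]
R*R => i*R   [R ::= i]
i*R => i*i   [R ::= i]

S => M => M*R => R*R => i*R => i*i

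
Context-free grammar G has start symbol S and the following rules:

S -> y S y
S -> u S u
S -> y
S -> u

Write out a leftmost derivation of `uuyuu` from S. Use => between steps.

S=>uSu=>uuSuu=>uuyuu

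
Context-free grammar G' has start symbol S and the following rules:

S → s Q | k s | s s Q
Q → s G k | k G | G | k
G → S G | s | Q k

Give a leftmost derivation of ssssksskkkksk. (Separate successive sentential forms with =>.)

S=>ssQ=>sssGk=>sssSGk=>ssssQGk=>ssssGGk=>ssssSGGk=>ssssksGGk=>ssssksQkGk=>sssskssGkkGk=>sssskssQkkkGk=>ssssksskkkkGk=>ssssksskkkksk

S => ssQ   [S → s s Q]
ssQ => sssGk   [Q → s G k]
sssGk => sssSGk   [G → S G]
sssSGk => ssssQGk   [S → s Q]
ssssQGk => ssssGGk   [Q → G]
ssssGGk => ssssSGGk   [G → S G]
ssssSGGk => ssssksGGk   [S → k s]
ssssksGGk => ssssksQkGk   [G → Q k]
ssssksQkGk => sssskssGkkGk   [Q → s G k]
sssskssGkkGk => sssskssQkkkGk   [G → Q k]
sssskssQkkkGk => ssssksskkkkGk   [Q → k]
ssssksskkkkGk => ssssksskkkksk   [G → s]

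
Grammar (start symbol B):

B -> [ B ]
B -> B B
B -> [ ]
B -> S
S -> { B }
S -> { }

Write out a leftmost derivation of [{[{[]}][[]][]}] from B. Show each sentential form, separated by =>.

B => [B]   [B -> [ B ]]
[B] => [S]   [B -> S]
[S] => [{B}]   [S -> { B }]
[{B}] => [{BB}]   [B -> B B]
[{BB}] => [{[B]B}]   [B -> [ B ]]
[{[B]B}] => [{[S]B}]   [B -> S]
[{[S]B}] => [{[{B}]B}]   [S -> { B }]
[{[{B}]B}] => [{[{[]}]B}]   [B -> [ ]]
[{[{[]}]B}] => [{[{[]}]BB}]   [B -> B B]
[{[{[]}]BB}] => [{[{[]}][B]B}]   [B -> [ B ]]
[{[{[]}][B]B}] => [{[{[]}][[]]B}]   [B -> [ ]]
[{[{[]}][[]]B}] => [{[{[]}][[]][]}]   [B -> [ ]]

B => [B] => [S] => [{B}] => [{BB}] => [{[B]B}] => [{[S]B}] => [{[{B}]B}] => [{[{[]}]B}] => [{[{[]}]BB}] => [{[{[]}][B]B}] => [{[{[]}][[]]B}] => [{[{[]}][[]][]}]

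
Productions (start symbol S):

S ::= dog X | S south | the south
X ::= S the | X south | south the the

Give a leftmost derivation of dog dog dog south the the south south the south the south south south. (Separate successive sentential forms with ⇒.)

S ⇒ S south ⇒ S south south ⇒ dog X south south ⇒ dog X south south south ⇒ dog S the south south south ⇒ dog S south the south south south ⇒ dog dog X south the south south south ⇒ dog dog S the south the south south south ⇒ dog dog S south the south the south south south ⇒ dog dog S south south the south the south south south ⇒ dog dog dog X south south the south the south south south ⇒ dog dog dog south the the south south the south the south south south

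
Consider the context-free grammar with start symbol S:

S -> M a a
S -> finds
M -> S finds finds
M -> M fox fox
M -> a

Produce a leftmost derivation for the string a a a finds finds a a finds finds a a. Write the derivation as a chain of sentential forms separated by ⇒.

S ⇒ M a a ⇒ S finds finds a a ⇒ M a a finds finds a a ⇒ S finds finds a a finds finds a a ⇒ M a a finds finds a a finds finds a a ⇒ a a a finds finds a a finds finds a a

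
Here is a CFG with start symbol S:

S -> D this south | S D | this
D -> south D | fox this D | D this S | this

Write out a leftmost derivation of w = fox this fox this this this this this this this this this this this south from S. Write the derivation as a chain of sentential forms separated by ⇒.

S ⇒ D this south ⇒ D this S this south ⇒ fox this D this S this south ⇒ fox this D this S this S this south ⇒ fox this fox this D this S this S this south ⇒ fox this fox this D this S this S this S this south ⇒ fox this fox this D this S this S this S this S this south ⇒ fox this fox this this this S this S this S this S this south ⇒ fox this fox this this this this this S this S this S this south ⇒ fox this fox this this this this this this this S this S this south ⇒ fox this fox this this this this this this this this this S this south ⇒ fox this fox this this this this this this this this this this this south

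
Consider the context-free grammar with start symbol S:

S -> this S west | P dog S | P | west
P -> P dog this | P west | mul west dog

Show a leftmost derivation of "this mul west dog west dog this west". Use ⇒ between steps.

S ⇒ this S west ⇒ this P west ⇒ this P dog this west ⇒ this P west dog this west ⇒ this mul west dog west dog this west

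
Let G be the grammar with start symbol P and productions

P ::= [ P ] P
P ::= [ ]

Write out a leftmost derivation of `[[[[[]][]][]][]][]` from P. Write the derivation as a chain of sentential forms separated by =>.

P => [P]P => [[P]P]P => [[[P]P]P]P => [[[[P]P]P]P]P => [[[[[]]P]P]P]P => [[[[[]][]]P]P]P => [[[[[]][]][]]P]P => [[[[[]][]][]][]]P => [[[[[]][]][]][]][]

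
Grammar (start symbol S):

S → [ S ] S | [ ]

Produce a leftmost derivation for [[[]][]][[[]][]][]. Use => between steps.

S=>[S]S=>[[S]S]S=>[[[]]S]S=>[[[]][]]S=>[[[]][]][S]S=>[[[]][]][[S]S]S=>[[[]][]][[[]]S]S=>[[[]][]][[[]][]]S=>[[[]][]][[[]][]][]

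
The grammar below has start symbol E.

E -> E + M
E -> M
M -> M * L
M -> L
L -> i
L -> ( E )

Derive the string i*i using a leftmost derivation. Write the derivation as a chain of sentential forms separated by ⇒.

E ⇒ M ⇒ M*L ⇒ L*L ⇒ i*L ⇒ i*i

E ⇒ M   [E -> M]
M ⇒ M*L   [M -> M * L]
M*L ⇒ L*L   [M -> L]
L*L ⇒ i*L   [L -> i]
i*L ⇒ i*i   [L -> i]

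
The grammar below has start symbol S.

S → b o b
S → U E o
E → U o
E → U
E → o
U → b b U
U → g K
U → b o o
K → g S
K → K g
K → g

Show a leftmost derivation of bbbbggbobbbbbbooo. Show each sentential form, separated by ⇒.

S ⇒ UEo ⇒ bbUEo ⇒ bbbbUEo ⇒ bbbbgKEo ⇒ bbbbggSEo ⇒ bbbbggbobEo ⇒ bbbbggbobUo ⇒ bbbbggbobbbUo ⇒ bbbbggbobbbbbUo ⇒ bbbbggbobbbbbbooo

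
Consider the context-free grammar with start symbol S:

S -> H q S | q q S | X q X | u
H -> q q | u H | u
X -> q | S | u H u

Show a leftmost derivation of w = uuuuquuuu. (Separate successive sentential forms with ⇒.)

S ⇒ XqX ⇒ uHuqX ⇒ uuHuqX ⇒ uuuuqX ⇒ uuuuquHu ⇒ uuuuquuHu ⇒ uuuuquuuu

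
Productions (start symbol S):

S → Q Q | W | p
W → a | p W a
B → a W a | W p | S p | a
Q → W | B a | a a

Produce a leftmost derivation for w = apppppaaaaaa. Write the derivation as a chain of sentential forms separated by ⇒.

S ⇒ QQ ⇒ WQ ⇒ aQ ⇒ aW ⇒ apWa ⇒ appWaa ⇒ apppWaaa ⇒ appppWaaaa ⇒ apppppWaaaaa ⇒ apppppaaaaaa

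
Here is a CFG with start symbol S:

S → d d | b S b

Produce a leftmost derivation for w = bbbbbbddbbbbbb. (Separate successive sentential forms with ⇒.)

S⇒bSb⇒bbSbb⇒bbbSbbb⇒bbbbSbbbb⇒bbbbbSbbbbb⇒bbbbbbSbbbbbb⇒bbbbbbddbbbbbb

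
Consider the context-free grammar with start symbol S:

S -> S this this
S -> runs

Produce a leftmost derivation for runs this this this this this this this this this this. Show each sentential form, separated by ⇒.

S ⇒ S this this   [S -> S this this]
S this this ⇒ S this this this this   [S -> S this this]
S this this this this ⇒ S this this this this this this   [S -> S this this]
S this this this this this this ⇒ S this this this this this this this this   [S -> S this this]
S this this this this this this this this ⇒ S this this this this this this this this this this   [S -> S this this]
S this this this this this this this this this this ⇒ runs this this this this this this this this this this   [S -> runs]

S ⇒ S this this ⇒ S this this this this ⇒ S this this this this this this ⇒ S this this this this this this this this ⇒ S this this this this this this this this this this ⇒ runs this this this this this this this this this this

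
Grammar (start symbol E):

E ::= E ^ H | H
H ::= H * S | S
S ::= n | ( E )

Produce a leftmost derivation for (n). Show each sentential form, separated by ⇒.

E ⇒ H ⇒ S ⇒ (E) ⇒ (H) ⇒ (S) ⇒ (n)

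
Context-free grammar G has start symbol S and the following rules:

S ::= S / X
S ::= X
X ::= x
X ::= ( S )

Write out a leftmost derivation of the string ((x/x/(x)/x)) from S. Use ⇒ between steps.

S⇒X⇒(S)⇒(X)⇒((S))⇒((S/X))⇒((S/X/X))⇒((S/X/X/X))⇒((X/X/X/X))⇒((x/X/X/X))⇒((x/x/X/X))⇒((x/x/(S)/X))⇒((x/x/(X)/X))⇒((x/x/(x)/X))⇒((x/x/(x)/x))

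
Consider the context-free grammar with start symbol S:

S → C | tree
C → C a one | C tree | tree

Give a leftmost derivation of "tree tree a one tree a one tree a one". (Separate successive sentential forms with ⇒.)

S ⇒ C   [S → C]
C ⇒ C a one   [C → C a one]
C a one ⇒ C tree a one   [C → C tree]
C tree a one ⇒ C a one tree a one   [C → C a one]
C a one tree a one ⇒ C tree a one tree a one   [C → C tree]
C tree a one tree a one ⇒ C a one tree a one tree a one   [C → C a one]
C a one tree a one tree a one ⇒ C tree a one tree a one tree a one   [C → C tree]
C tree a one tree a one tree a one ⇒ tree tree a one tree a one tree a one   [C → tree]

S ⇒ C ⇒ C a one ⇒ C tree a one ⇒ C a one tree a one ⇒ C tree a one tree a one ⇒ C a one tree a one tree a one ⇒ C tree a one tree a one tree a one ⇒ tree tree a one tree a one tree a one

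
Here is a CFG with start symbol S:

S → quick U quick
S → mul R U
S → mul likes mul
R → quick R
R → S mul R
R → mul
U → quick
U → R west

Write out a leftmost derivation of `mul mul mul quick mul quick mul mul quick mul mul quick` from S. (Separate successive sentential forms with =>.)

S => mul R U => mul S mul R U => mul mul R U mul R U => mul mul S mul R U mul R U => mul mul mul R U mul R U mul R U => mul mul mul quick R U mul R U mul R U => mul mul mul quick mul U mul R U mul R U => mul mul mul quick mul quick mul R U mul R U => mul mul mul quick mul quick mul mul U mul R U => mul mul mul quick mul quick mul mul quick mul R U => mul mul mul quick mul quick mul mul quick mul mul U => mul mul mul quick mul quick mul mul quick mul mul quick

S => mul R U   [S → mul R U]
mul R U => mul S mul R U   [R → S mul R]
mul S mul R U => mul mul R U mul R U   [S → mul R U]
mul mul R U mul R U => mul mul S mul R U mul R U   [R → S mul R]
mul mul S mul R U mul R U => mul mul mul R U mul R U mul R U   [S → mul R U]
mul mul mul R U mul R U mul R U => mul mul mul quick R U mul R U mul R U   [R → quick R]
mul mul mul quick R U mul R U mul R U => mul mul mul quick mul U mul R U mul R U   [R → mul]
mul mul mul quick mul U mul R U mul R U => mul mul mul quick mul quick mul R U mul R U   [U → quick]
mul mul mul quick mul quick mul R U mul R U => mul mul mul quick mul quick mul mul U mul R U   [R → mul]
mul mul mul quick mul quick mul mul U mul R U => mul mul mul quick mul quick mul mul quick mul R U   [U → quick]
mul mul mul quick mul quick mul mul quick mul R U => mul mul mul quick mul quick mul mul quick mul mul U   [R → mul]
mul mul mul quick mul quick mul mul quick mul mul U => mul mul mul quick mul quick mul mul quick mul mul quick   [U → quick]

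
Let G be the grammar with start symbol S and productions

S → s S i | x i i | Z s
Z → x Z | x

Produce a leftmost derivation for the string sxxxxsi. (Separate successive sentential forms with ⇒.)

S⇒sSi⇒sZsi⇒sxZsi⇒sxxZsi⇒sxxxZsi⇒sxxxxsi

S ⇒ sSi   [S → s S i]
sSi ⇒ sZsi   [S → Z s]
sZsi ⇒ sxZsi   [Z → x Z]
sxZsi ⇒ sxxZsi   [Z → x Z]
sxxZsi ⇒ sxxxZsi   [Z → x Z]
sxxxZsi ⇒ sxxxxsi   [Z → x]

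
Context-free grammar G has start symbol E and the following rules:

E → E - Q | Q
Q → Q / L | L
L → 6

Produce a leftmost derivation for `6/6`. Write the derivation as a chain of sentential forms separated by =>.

E => Q => Q/L => L/L => 6/L => 6/6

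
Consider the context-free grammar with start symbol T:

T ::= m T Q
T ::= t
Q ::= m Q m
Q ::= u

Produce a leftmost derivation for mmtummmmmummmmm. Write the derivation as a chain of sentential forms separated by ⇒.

T ⇒ mTQ   [T ::= m T Q]
mTQ ⇒ mmTQQ   [T ::= m T Q]
mmTQQ ⇒ mmtQQ   [T ::= t]
mmtQQ ⇒ mmtuQ   [Q ::= u]
mmtuQ ⇒ mmtumQm   [Q ::= m Q m]
mmtumQm ⇒ mmtummQmm   [Q ::= m Q m]
mmtummQmm ⇒ mmtummmQmmm   [Q ::= m Q m]
mmtummmQmmm ⇒ mmtummmmQmmmm   [Q ::= m Q m]
mmtummmmQmmmm ⇒ mmtummmmmQmmmmm   [Q ::= m Q m]
mmtummmmmQmmmmm ⇒ mmtummmmmummmmm   [Q ::= u]

T ⇒ mTQ ⇒ mmTQQ ⇒ mmtQQ ⇒ mmtuQ ⇒ mmtumQm ⇒ mmtummQmm ⇒ mmtummmQmmm ⇒ mmtummmmQmmmm ⇒ mmtummmmmQmmmmm ⇒ mmtummmmmummmmm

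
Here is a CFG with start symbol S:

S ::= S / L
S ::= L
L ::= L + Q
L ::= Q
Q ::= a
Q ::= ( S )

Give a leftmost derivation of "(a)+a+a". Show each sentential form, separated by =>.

S => L => L+Q => L+Q+Q => Q+Q+Q => (S)+Q+Q => (L)+Q+Q => (Q)+Q+Q => (a)+Q+Q => (a)+a+Q => (a)+a+a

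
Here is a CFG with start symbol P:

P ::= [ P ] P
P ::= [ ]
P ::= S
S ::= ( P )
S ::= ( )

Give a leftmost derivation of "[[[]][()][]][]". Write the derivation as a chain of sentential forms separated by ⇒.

P⇒[P]P⇒[[P]P]P⇒[[[]]P]P⇒[[[]][P]P]P⇒[[[]][S]P]P⇒[[[]][()]P]P⇒[[[]][()][]]P⇒[[[]][()][]][]

P ⇒ [P]P   [P ::= [ P ] P]
[P]P ⇒ [[P]P]P   [P ::= [ P ] P]
[[P]P]P ⇒ [[[]]P]P   [P ::= [ ]]
[[[]]P]P ⇒ [[[]][P]P]P   [P ::= [ P ] P]
[[[]][P]P]P ⇒ [[[]][S]P]P   [P ::= S]
[[[]][S]P]P ⇒ [[[]][()]P]P   [S ::= ( )]
[[[]][()]P]P ⇒ [[[]][()][]]P   [P ::= [ ]]
[[[]][()][]]P ⇒ [[[]][()][]][]   [P ::= [ ]]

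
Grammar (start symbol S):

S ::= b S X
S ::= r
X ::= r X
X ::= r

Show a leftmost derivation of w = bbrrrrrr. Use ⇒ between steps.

S ⇒ bSX   [S ::= b S X]
bSX ⇒ bbSXX   [S ::= b S X]
bbSXX ⇒ bbrXX   [S ::= r]
bbrXX ⇒ bbrrXX   [X ::= r X]
bbrrXX ⇒ bbrrrX   [X ::= r]
bbrrrX ⇒ bbrrrrX   [X ::= r X]
bbrrrrX ⇒ bbrrrrrX   [X ::= r X]
bbrrrrrX ⇒ bbrrrrrr   [X ::= r]

S⇒bSX⇒bbSXX⇒bbrXX⇒bbrrXX⇒bbrrrX⇒bbrrrrX⇒bbrrrrrX⇒bbrrrrrr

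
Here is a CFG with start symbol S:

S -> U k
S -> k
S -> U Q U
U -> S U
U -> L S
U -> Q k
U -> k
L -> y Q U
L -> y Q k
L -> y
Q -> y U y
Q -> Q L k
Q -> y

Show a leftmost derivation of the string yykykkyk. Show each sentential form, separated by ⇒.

S⇒UQU⇒QkQU⇒QLkkQU⇒QLkLkkQU⇒yLkLkkQU⇒yykLkkQU⇒yykykkQU⇒yykykkyU⇒yykykkyk

S ⇒ UQU   [S -> U Q U]
UQU ⇒ QkQU   [U -> Q k]
QkQU ⇒ QLkkQU   [Q -> Q L k]
QLkkQU ⇒ QLkLkkQU   [Q -> Q L k]
QLkLkkQU ⇒ yLkLkkQU   [Q -> y]
yLkLkkQU ⇒ yykLkkQU   [L -> y]
yykLkkQU ⇒ yykykkQU   [L -> y]
yykykkQU ⇒ yykykkyU   [Q -> y]
yykykkyU ⇒ yykykkyk   [U -> k]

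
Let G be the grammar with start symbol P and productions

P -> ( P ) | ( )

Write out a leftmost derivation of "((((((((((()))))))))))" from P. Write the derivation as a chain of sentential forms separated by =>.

P => (P) => ((P)) => (((P))) => ((((P)))) => (((((P))))) => ((((((P)))))) => (((((((P))))))) => ((((((((P)))))))) => (((((((((P))))))))) => ((((((((((P)))))))))) => ((((((((((()))))))))))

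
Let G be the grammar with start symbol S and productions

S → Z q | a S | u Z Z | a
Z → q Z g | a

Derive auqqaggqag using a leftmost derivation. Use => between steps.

S=>aS=>auZZ=>auqZgZ=>auqqZggZ=>auqqaggZ=>auqqaggqZg=>auqqaggqag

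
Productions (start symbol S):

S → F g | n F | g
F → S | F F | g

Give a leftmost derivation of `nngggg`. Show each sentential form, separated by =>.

S => nF   [S → n F]
nF => nFF   [F → F F]
nFF => nSF   [F → S]
nSF => nnFF   [S → n F]
nnFF => nnFFF   [F → F F]
nnFFF => nnFFFF   [F → F F]
nnFFFF => nngFFF   [F → g]
nngFFF => nnggFF   [F → g]
nnggFF => nngggF   [F → g]
nngggF => nngggg   [F → g]

S=>nF=>nFF=>nSF=>nnFF=>nnFFF=>nnFFFF=>nngFFF=>nnggFF=>nngggF=>nngggg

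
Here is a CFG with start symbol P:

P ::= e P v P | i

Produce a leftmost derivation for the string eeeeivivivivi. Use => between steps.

P => ePvP => eePvPvP => eeePvPvPvP => eeeePvPvPvPvP => eeeeivPvPvPvP => eeeeivivPvPvP => eeeeivivivPvP => eeeeivivivivP => eeeeivivivivi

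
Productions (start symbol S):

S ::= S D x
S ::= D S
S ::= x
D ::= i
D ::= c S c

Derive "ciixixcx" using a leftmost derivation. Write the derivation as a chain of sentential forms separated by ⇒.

S ⇒ DS   [S ::= D S]
DS ⇒ cScS   [D ::= c S c]
cScS ⇒ cSDxcS   [S ::= S D x]
cSDxcS ⇒ cDSDxcS   [S ::= D S]
cDSDxcS ⇒ ciSDxcS   [D ::= i]
ciSDxcS ⇒ ciDSDxcS   [S ::= D S]
ciDSDxcS ⇒ ciiSDxcS   [D ::= i]
ciiSDxcS ⇒ ciixDxcS   [S ::= x]
ciixDxcS ⇒ ciixixcS   [D ::= i]
ciixixcS ⇒ ciixixcx   [S ::= x]

S⇒DS⇒cScS⇒cSDxcS⇒cDSDxcS⇒ciSDxcS⇒ciDSDxcS⇒ciiSDxcS⇒ciixDxcS⇒ciixixcS⇒ciixixcx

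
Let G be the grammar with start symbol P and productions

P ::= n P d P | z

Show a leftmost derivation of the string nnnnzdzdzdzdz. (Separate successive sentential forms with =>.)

P => nPdP   [P ::= n P d P]
nPdP => nnPdPdP   [P ::= n P d P]
nnPdPdP => nnnPdPdPdP   [P ::= n P d P]
nnnPdPdPdP => nnnnPdPdPdPdP   [P ::= n P d P]
nnnnPdPdPdPdP => nnnnzdPdPdPdP   [P ::= z]
nnnnzdPdPdPdP => nnnnzdzdPdPdP   [P ::= z]
nnnnzdzdPdPdP => nnnnzdzdzdPdP   [P ::= z]
nnnnzdzdzdPdP => nnnnzdzdzdzdP   [P ::= z]
nnnnzdzdzdzdP => nnnnzdzdzdzdz   [P ::= z]

P => nPdP => nnPdPdP => nnnPdPdPdP => nnnnPdPdPdPdP => nnnnzdPdPdPdP => nnnnzdzdPdPdP => nnnnzdzdzdPdP => nnnnzdzdzdzdP => nnnnzdzdzdzdz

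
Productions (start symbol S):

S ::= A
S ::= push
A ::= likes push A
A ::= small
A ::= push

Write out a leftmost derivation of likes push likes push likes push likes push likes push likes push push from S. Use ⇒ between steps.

S ⇒ A   [S ::= A]
A ⇒ likes push A   [A ::= likes push A]
likes push A ⇒ likes push likes push A   [A ::= likes push A]
likes push likes push A ⇒ likes push likes push likes push A   [A ::= likes push A]
likes push likes push likes push A ⇒ likes push likes push likes push likes push A   [A ::= likes push A]
likes push likes push likes push likes push A ⇒ likes push likes push likes push likes push likes push A   [A ::= likes push A]
likes push likes push likes push likes push likes push A ⇒ likes push likes push likes push likes push likes push likes push A   [A ::= likes push A]
likes push likes push likes push likes push likes push likes push A ⇒ likes push likes push likes push likes push likes push likes push push   [A ::= push]

S ⇒ A ⇒ likes push A ⇒ likes push likes push A ⇒ likes push likes push likes push A ⇒ likes push likes push likes push likes push A ⇒ likes push likes push likes push likes push likes push A ⇒ likes push likes push likes push likes push likes push likes push A ⇒ likes push likes push likes push likes push likes push likes push push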